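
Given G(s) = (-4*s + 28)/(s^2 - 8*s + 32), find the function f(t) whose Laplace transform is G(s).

f(t) = 3*exp(4*t)*sin(4*t) - 4*exp(4*t)*cos(4*t)

Complete the square in the denominator: s^2 - 8*s + 32 = (s - 4)^2 + 4^2.
Split the numerator to match: -4*s + 28 = -4·(s - 4) + 3·4.
Invert each term: -4·(s - 4)/((s - 4)^2 + 16) ↔ -4e^(4t)cos(4t); 3·4/((s - 4)^2 + 16) ↔ 3e^(4t)sin(4t).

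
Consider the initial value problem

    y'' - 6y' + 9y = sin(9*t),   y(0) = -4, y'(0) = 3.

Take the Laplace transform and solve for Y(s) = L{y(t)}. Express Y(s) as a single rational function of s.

Y(s) = (-4*s^3 + 27*s^2 - 324*s + 2196)/(s^4 - 6*s^3 + 90*s^2 - 486*s + 729)

Take the Laplace transform of both sides.
The derivative rules (L{y''} = s^2 Y - s·y(0) - y'(0) and L{y'} = sY - y(0), with y(0) = -4, y'(0) = 3) turn the left side into (s^2 - 6*s + 9)Y - (-4*s + 27).
The right side is L{sin(9*t)} = 9/(s^2 + 81).
So (s^2 - 6*s + 9)Y = 9/(s^2 + 81) + (-4*s + 27).
Solve for Y(s) and write it as one ratio of polynomials.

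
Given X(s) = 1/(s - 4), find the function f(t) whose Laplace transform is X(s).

f(t) = exp(4*t)

Since L{e^(4t)} = 1/(s - 4), the inverse is e^(4*t).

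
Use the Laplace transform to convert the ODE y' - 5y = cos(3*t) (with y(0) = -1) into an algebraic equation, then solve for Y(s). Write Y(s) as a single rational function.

Laplace-transform each side.
The derivative rules (L{y'} = sY - y(0) = sY - (-1)) turn the left side into (s - 5)Y - (-1).
The right side is L{cos(3*t)} = s/(s^2 + 9).
So (s - 5)Y = s/(s^2 + 9) + (-1).
Divide through and combine into a single rational function.

Y(s) = (-s^2 + s - 9)/(s^3 - 5*s^2 + 9*s - 45)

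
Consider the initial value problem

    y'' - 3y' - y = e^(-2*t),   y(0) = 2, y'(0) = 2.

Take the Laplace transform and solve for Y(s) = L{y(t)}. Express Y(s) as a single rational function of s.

Y(s) = (2*s^2 - 7)/(s^3 - s^2 - 7*s - 2)

Transform both sides with L{·}.
The derivative rules (L{y''} = s^2 Y - s·y(0) - y'(0) and L{y'} = sY - y(0), with y(0) = 2, y'(0) = 2) turn the left side into (s^2 - 3*s - 1)Y - (2*s - 4).
The right side is L{e^(-2*t)} = 1/(s + 2).
So (s^2 - 3*s - 1)Y = 1/(s + 2) + (2*s - 4).
Divide through and combine into a single rational function.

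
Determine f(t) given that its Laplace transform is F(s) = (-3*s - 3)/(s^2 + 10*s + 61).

f(t) = 2*exp(-5*t)*sin(6*t) - 3*exp(-5*t)*cos(6*t)

Complete the square in the denominator: s^2 + 10*s + 61 = (s + 5)^2 + 6^2.
Split the numerator to match: -3*s - 3 = -3·(s + 5) + 2·6.
Invert each term: -3·(s + 5)/((s + 5)^2 + 36) ↔ -3e^(-5t)cos(6t); 2·6/((s + 5)^2 + 36) ↔ 2e^(-5t)sin(6t).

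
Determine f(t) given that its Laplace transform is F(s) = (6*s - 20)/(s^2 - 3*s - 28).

Factor the denominator: s^2 - 3*s - 28 = (s - 7)*(s + 4).
Partial fraction decomposition gives [4/(s + 4)] + [2/(s - 7)].
Invert each term: 4/(s + 4) ↔ 4e^(-4t); 2/(s - 7) ↔ 2e^(7t).

f(t) = 2*exp(7*t) + 4*exp(-4*t)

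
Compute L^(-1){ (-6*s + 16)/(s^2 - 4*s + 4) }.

Factor the denominator: s^2 - 4*s + 4 = (s - 2)^2.
Partial fraction decomposition gives [-6/(s - 2)] + [4/(s - 2)^2].
Invert each term: -6/(s - 2) ↔ -6e^(2t); 4/(s - 2)^2 ↔ 4t·e^(2t).

4*t*exp(2*t) - 6*exp(2*t)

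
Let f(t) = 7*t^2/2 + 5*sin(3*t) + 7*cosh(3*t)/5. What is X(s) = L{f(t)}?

The transform is linear, so treat each term independently.
(7/2)·[L{t^2} = 2!/s^3 = 2/s^3]; (5)·[L{sin(3t)} = 3/(s^2 + 9)]; (7/5)·[L{cosh(3t)} = s/(s^2 - 9)].

X(s) = 7*s/(5*(s^2 - 9)) + 15/(s^2 + 9) + 7/s^3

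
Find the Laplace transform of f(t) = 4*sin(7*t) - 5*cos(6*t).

-5*s/(s^2 + 36) + 28/(s^2 + 49)

Apply the Laplace transform termwise.
(4)·[L{sin(7t)} = 7/(s^2 + 49)]; (-5)·[L{cos(6t)} = s/(s^2 + 36)].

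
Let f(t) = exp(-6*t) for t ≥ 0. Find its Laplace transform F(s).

L{e^(-6t)} = 1/(s + 6).

F(s) = 1/(s + 6)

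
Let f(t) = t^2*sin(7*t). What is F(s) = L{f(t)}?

F(s) = 14*(3*s^2 - 49)/(s^2 + 49)^3

L{sin(7t)} = 7/(s^2 + 49).
Then apply L{t^2·g(t)} = (-1)^2 d^2/ds^2[G(s)] with G(s) = 7/(s^2 + 49):
differentiating 2 times and applying the sign gives 14*(3*s^2 - 49)/(s^2 + 49)^3.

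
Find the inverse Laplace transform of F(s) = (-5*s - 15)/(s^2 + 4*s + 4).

-5*t*exp(-2*t) - 5*exp(-2*t)

Factor the denominator: s^2 + 4*s + 4 = (s + 2)^2.
Partial fraction decomposition gives [-5/(s + 2)] + [-5/(s + 2)^2].
Invert each term: -5/(s + 2) ↔ -5e^(-2t); -5/(s + 2)^2 ↔ -5t·e^(-2t).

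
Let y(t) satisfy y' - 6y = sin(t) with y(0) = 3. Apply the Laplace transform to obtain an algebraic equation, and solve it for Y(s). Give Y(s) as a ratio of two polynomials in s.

Apply the Laplace transform to the equation.
With L{y'} = sY - y(0) = sY - 3: the LHS transforms to (s - 6)Y - (3).
The right side is L{sin(t)} = 1/(s^2 + 1).
So (s - 6)Y = 1/(s^2 + 1) + (3).
Solve for Y(s) and write it as one ratio of polynomials.

Y(s) = (3*s^2 + 4)/(s^3 - 6*s^2 + s - 6)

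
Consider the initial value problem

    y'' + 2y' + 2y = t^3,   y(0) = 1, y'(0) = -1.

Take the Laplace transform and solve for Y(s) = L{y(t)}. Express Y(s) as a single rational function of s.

Laplace-transform each side.
The derivative rules (L{y''} = s^2 Y - s·y(0) - y'(0) and L{y'} = sY - y(0), with y(0) = 1, y'(0) = -1) turn the left side into (s^2 + 2*s + 2)Y - (s + 1).
The right side is L{t^3} = 6/s^4.
So (s^2 + 2*s + 2)Y = 6/s^4 + (s + 1).
Solve for Y(s) and write it as one ratio of polynomials.

Y(s) = (s^5 + s^4 + 6)/(s^6 + 2*s^5 + 2*s^4)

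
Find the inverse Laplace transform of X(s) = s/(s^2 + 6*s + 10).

Complete the square in the denominator: s^2 + 6*s + 10 = (s + 3)^2 + 1^2.
Split the numerator to match: s = 1·(s + 3) - 3·1.
Invert each term: 1·(s + 3)/((s + 3)^2 + 1) ↔ e^(-3t)cos(t); -3·1/((s + 3)^2 + 1) ↔ -3e^(-3t)sin(t).

-3*exp(-3*t)*sin(t) + exp(-3*t)*cos(t)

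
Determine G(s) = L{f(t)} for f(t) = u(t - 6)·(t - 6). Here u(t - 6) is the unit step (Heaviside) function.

By the second shifting theorem, L{u(t - c)·g(t - c)} = e^(-cs)·H(s) with c = 6 and H(s) = L{g(t)}.
L{t} = 1!/s^2 = 1/s^2.

G(s) = exp(-6*s)/s^2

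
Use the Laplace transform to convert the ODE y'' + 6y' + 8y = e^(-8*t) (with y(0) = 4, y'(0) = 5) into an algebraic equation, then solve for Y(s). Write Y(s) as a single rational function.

Y(s) = (4*s^2 + 61*s + 233)/(s^3 + 14*s^2 + 56*s + 64)

Transform both sides with L{·}.
Using L{y''} = s^2 Y - s·y(0) - y'(0) and L{y'} = sY - y(0), with y(0) = 4, y'(0) = 5, the left side becomes (s^2 + 6*s + 8)Y - (4*s + 29).
The right side is L{e^(-8*t)} = 1/(s + 8).
So (s^2 + 6*s + 8)Y = 1/(s + 8) + (4*s + 29).
Isolate Y and clear denominators.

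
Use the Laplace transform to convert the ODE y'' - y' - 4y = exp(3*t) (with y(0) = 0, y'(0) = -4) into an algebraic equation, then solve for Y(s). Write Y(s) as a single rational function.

Apply the Laplace transform to the equation.
The derivative rules (L{y''} = s^2 Y - s·y(0) - y'(0) and L{y'} = sY - y(0), with y(0) = 0, y'(0) = -4) turn the left side into (s^2 - s - 4)Y - (-4).
The right side is L{exp(3*t)} = 1/(s - 3).
So (s^2 - s - 4)Y = 1/(s - 3) + (-4).
Solve for Y(s) and write it as one ratio of polynomials.

Y(s) = (-4*s + 13)/(s^3 - 4*s^2 - s + 12)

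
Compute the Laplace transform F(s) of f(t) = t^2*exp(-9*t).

L{e^(-9t)} = 1/(s + 9).
Then apply L{t^2·g(t)} = (-1)^2 d^2/ds^2[G(s)] with G(s) = 1/(s + 9):
differentiating 2 times and applying the sign gives 2/(s + 9)^3.

F(s) = 2/(s + 9)^3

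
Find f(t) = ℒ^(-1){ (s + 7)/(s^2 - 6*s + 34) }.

Complete the square in the denominator: s^2 - 6*s + 34 = (s - 3)^2 + 5^2.
Split the numerator to match: s + 7 = 1·(s - 3) + 2·5.
Invert each term: 1·(s - 3)/((s - 3)^2 + 25) ↔ e^(3t)cos(5t); 2·5/((s - 3)^2 + 25) ↔ 2e^(3t)sin(5t).

f(t) = 2*exp(3*t)*sin(5*t) + exp(3*t)*cos(5*t)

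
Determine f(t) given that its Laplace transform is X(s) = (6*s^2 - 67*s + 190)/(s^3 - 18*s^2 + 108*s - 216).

f(t) = 2*t^2*exp(6*t) + 5*t*exp(6*t) + 6*exp(6*t)

Factor the denominator: s^3 - 18*s^2 + 108*s - 216 = (s - 6)^3.
Partial fraction decomposition gives [6/(s - 6)] + [5/(s - 6)^2] + [4/(s - 6)^3].
Invert each term: 6/(s - 6) ↔ 6e^(6t); 5/(s - 6)^2 ↔ 5t·e^(6t); 4/(s - 6)^3 ↔ (2)t^2·e^(6t).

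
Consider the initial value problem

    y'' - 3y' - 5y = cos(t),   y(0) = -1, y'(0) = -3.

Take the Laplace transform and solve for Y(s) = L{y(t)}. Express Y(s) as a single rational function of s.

Laplace-transform each side.
With L{y''} = s^2 Y - s·y(0) - y'(0) and L{y'} = sY - y(0), with y(0) = -1, y'(0) = -3: the LHS transforms to (s^2 - 3*s - 5)Y - (-s).
The right side is L{cos(t)} = s/(s^2 + 1).
So (s^2 - 3*s - 5)Y = s/(s^2 + 1) + (-s).
Divide through and combine into a single rational function.

Y(s) = -s^3/(s^4 - 3*s^3 - 4*s^2 - 3*s - 5)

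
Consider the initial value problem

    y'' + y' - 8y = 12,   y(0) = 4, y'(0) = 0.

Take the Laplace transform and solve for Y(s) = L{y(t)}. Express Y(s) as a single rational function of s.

Take the Laplace transform of both sides.
With L{y''} = s^2 Y - s·y(0) - y'(0) and L{y'} = sY - y(0), with y(0) = 4, y'(0) = 0: the LHS transforms to (s^2 + s - 8)Y - (4*s + 4).
The right side is L{12} = 12/s.
So (s^2 + s - 8)Y = 12/s + (4*s + 4).
Solve for Y(s) and write it as one ratio of polynomials.

Y(s) = (4*s^2 + 4*s + 12)/(s^3 + s^2 - 8*s)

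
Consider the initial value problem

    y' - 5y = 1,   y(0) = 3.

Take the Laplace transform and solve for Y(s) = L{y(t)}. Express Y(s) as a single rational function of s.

Y(s) = (3*s + 1)/(s^2 - 5*s)

Transform both sides with L{·}.
With L{y'} = sY - y(0) = sY - 3: the LHS transforms to (s - 5)Y - (3).
The right side is L{1} = 1/s.
So (s - 5)Y = 1/s + (3).
Isolate Y and clear denominators.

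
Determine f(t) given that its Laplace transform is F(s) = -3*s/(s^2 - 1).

Since L{cosh(t)} = s/(s^2 - 1), the inverse is cosh(t), scaled by -3.

f(t) = -3*cosh(t)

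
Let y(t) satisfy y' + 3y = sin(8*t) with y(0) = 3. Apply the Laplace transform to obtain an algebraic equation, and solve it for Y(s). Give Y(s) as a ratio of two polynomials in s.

Take the Laplace transform of both sides.
Using L{y'} = sY - y(0) = sY - 3, the left side becomes (s + 3)Y - (3).
The right side is L{sin(8*t)} = 8/(s^2 + 64).
So (s + 3)Y = 8/(s^2 + 64) + (3).
Isolate Y and clear denominators.

Y(s) = (3*s^2 + 200)/(s^3 + 3*s^2 + 64*s + 192)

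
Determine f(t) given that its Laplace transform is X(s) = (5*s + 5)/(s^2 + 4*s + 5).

Complete the square in the denominator: s^2 + 4*s + 5 = (s + 2)^2 + 1^2.
Split the numerator to match: 5*s + 5 = 5·(s + 2) - 5·1.
Invert each term: 5·(s + 2)/((s + 2)^2 + 1) ↔ 5e^(-2t)cos(t); -5·1/((s + 2)^2 + 1) ↔ -5e^(-2t)sin(t).

f(t) = -5*exp(-2*t)*sin(t) + 5*exp(-2*t)*cos(t)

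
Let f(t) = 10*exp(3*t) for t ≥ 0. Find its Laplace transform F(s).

L{10} = 10/s.
By the first shifting theorem, multiplying by e^(3t) replaces s with s - 3.

F(s) = 10/(s - 3)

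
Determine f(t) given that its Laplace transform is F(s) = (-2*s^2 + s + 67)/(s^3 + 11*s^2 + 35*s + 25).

f(t) = -3*t*exp(-5*t) + 4*exp(-t) - 6*exp(-5*t)

Factor the denominator: s^3 + 11*s^2 + 35*s + 25 = (s + 1)*(s + 5)^2.
Partial fraction decomposition gives [-6/(s + 5)] + [-3/(s + 5)^2] + [4/(s + 1)].
Invert each term: -6/(s + 5) ↔ -6e^(-5t); -3/(s + 5)^2 ↔ -3t·e^(-5t); 4/(s + 1) ↔ 4e^(-t).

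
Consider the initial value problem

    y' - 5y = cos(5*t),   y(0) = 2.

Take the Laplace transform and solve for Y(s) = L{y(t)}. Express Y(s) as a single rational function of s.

Y(s) = (2*s^2 + s + 50)/(s^3 - 5*s^2 + 25*s - 125)

Laplace-transform each side.
The derivative rules (L{y'} = sY - y(0) = sY - 2) turn the left side into (s - 5)Y - (2).
The right side is L{cos(5*t)} = s/(s^2 + 25).
So (s - 5)Y = s/(s^2 + 25) + (2).
Isolate Y and clear denominators.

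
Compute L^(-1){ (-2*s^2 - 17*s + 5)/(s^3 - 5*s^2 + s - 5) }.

-5*exp(5*t) - 2*sin(t) + 3*cos(t)

Factor the denominator: s^3 - 5*s^2 + s - 5 = (s - 5)*(s^2 + 1).
Partial fraction decomposition gives [-5/(s - 5)] + [3*s/(s^2 + 1)] + [-2/(s^2 + 1)].
Invert each term: -5/(s - 5) ↔ -5e^(5t); 3·s/(s^2 + 1) ↔ 3cos(t); -2·1/(s^2 + 1) ↔ -2sin(t).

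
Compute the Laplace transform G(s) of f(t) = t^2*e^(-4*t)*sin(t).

G(s) = 2*(3*s^2 + 24*s + 47)/(s^2 + 8*s + 17)^3

L{sin(t)} = 1/(s^2 + 1).
Multiplying by e^(-4t) shifts s → s + 4, so L{e^(-4*t)*sin(t)} = 1/((s + 4)^2 + 1).
Then apply L{t^2·g(t)} = (-1)^2 d^2/ds^2[H(s)] with H(s) = 1/((s + 4)^2 + 1):
differentiating 2 times and applying the sign gives 2*(3*s^2 + 24*s + 47)/(s^2 + 8*s + 17)^3.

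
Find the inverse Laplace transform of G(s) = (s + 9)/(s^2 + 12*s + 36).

3*t*exp(-6*t) + exp(-6*t)

Factor the denominator: s^2 + 12*s + 36 = (s + 6)^2.
Partial fraction decomposition gives [1/(s + 6)] + [3/(s + 6)^2].
Invert each term: 1/(s + 6) ↔ e^(-6t); 3/(s + 6)^2 ↔ 3t·e^(-6t).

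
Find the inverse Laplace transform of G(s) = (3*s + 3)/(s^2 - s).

Factor the denominator: s^2 - s = s*(s - 1).
Partial fraction decomposition gives [-3/s] + [6/(s - 1)].
Invert each term: -3/(s - 0) ↔ -3e^(0t); 6/(s - 1) ↔ 6e^(t).

6*exp(t) - 3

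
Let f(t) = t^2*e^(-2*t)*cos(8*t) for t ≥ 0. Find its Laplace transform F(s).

F(s) = 2*(s + 2)*(s^2 + 4*s - 188)/(s^2 + 4*s + 68)^3

L{cos(8t)} = s/(s^2 + 64).
Multiplying by e^(-2t) shifts s → s + 2, so L{e^(-2*t)*cos(8*t)} = (s + 2)/((s + 2)^2 + 64).
Then apply L{t^2·g(t)} = (-1)^2 d^2/ds^2[G(s)] with G(s) = (s + 2)/((s + 2)^2 + 64):
differentiating 2 times and applying the sign gives 2*(s + 2)*(s^2 + 4*s - 188)/(s^2 + 4*s + 68)^3.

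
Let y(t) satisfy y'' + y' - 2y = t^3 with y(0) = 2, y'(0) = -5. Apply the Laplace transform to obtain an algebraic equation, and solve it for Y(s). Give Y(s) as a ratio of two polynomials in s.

Take the Laplace transform of both sides.
The derivative rules (L{y''} = s^2 Y - s·y(0) - y'(0) and L{y'} = sY - y(0), with y(0) = 2, y'(0) = -5) turn the left side into (s^2 + s - 2)Y - (2*s - 3).
The right side is L{t^3} = 6/s^4.
So (s^2 + s - 2)Y = 6/s^4 + (2*s - 3).
Isolate Y and clear denominators.

Y(s) = (2*s^5 - 3*s^4 + 6)/(s^6 + s^5 - 2*s^4)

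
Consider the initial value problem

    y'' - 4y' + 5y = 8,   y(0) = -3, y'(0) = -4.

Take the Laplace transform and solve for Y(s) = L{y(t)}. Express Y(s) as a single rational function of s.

Transform both sides with L{·}.
With L{y''} = s^2 Y - s·y(0) - y'(0) and L{y'} = sY - y(0), with y(0) = -3, y'(0) = -4: the LHS transforms to (s^2 - 4*s + 5)Y - (-3*s + 8).
The right side is L{8} = 8/s.
So (s^2 - 4*s + 5)Y = 8/s + (-3*s + 8).
Divide through and combine into a single rational function.

Y(s) = (-3*s^2 + 8*s + 8)/(s^3 - 4*s^2 + 5*s)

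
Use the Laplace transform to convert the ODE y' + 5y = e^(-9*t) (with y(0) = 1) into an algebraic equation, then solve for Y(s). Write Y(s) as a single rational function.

Y(s) = (s + 10)/(s^2 + 14*s + 45)

Laplace-transform each side.
Using L{y'} = sY - y(0) = sY - 1, the left side becomes (s + 5)Y - (1).
The right side is L{e^(-9*t)} = 1/(s + 9).
So (s + 5)Y = 1/(s + 9) + (1).
Solve for Y(s) and write it as one ratio of polynomials.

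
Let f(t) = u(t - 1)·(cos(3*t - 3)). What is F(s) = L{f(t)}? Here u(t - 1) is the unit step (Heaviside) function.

F(s) = s*exp(-s)/(s^2 + 9)

By the second shifting theorem, L{u(t - c)·g(t - c)} = e^(-cs)·G(s) with c = 1 and G(s) = L{g(t)}.
L{cos(3t)} = s/(s^2 + 9).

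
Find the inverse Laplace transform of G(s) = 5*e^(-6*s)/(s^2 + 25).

Heaviside(t - 6)*(sin(5*t - 30))

The factor e^(-6s) signals a time shift by c = 6 (second shifting theorem).
L{sin(5t)} = 5/(s^2 + 25), so L^-1{5/(s^2 + 25)} = sin(5*t).
Hence the inverse is u(t - 6) times that function evaluated at t - 6.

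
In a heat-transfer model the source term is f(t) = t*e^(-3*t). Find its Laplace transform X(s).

L{e^(-3t)} = 1/(s + 3).
Then apply L{t·g(t)} = -d/ds[G(s)] with G(s) = 1/(s + 3):
differentiating 1 time and applying the sign gives (s + 3)^(-2).

X(s) = (s + 3)^(-2)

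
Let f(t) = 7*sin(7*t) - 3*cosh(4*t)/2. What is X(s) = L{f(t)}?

X(s) = -3*s/(2*(s^2 - 16)) + 49/(s^2 + 49)

By linearity of the Laplace transform, transform each term separately.
(7)·[L{sin(7t)} = 7/(s^2 + 49)]; (-3/2)·[L{cosh(4t)} = s/(s^2 - 16)].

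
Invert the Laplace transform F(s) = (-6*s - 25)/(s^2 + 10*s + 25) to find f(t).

Factor the denominator: s^2 + 10*s + 25 = (s + 5)^2.
Partial fraction decomposition gives [-6/(s + 5)] + [5/(s + 5)^2].
Invert each term: -6/(s + 5) ↔ -6e^(-5t); 5/(s + 5)^2 ↔ 5t·e^(-5t).

f(t) = 5*t*exp(-5*t) - 6*exp(-5*t)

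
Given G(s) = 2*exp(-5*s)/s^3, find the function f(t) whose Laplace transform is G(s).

The factor e^(-5s) signals a time shift by c = 5 (second shifting theorem).
L{t^2} = 2!/s^3 = 2/s^3, so L^-1{2/s^3} = t^2.
Hence the inverse is u(t - 5) times that function evaluated at t - 5.

f(t) = Heaviside(t - 5)*((t - 5)^2)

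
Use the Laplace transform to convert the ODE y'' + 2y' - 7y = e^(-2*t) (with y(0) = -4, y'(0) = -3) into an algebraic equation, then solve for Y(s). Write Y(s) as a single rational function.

Y(s) = (-4*s^2 - 19*s - 21)/(s^3 + 4*s^2 - 3*s - 14)

Transform both sides with L{·}.
The derivative rules (L{y''} = s^2 Y - s·y(0) - y'(0) and L{y'} = sY - y(0), with y(0) = -4, y'(0) = -3) turn the left side into (s^2 + 2*s - 7)Y - (-4*s - 11).
The right side is L{e^(-2*t)} = 1/(s + 2).
So (s^2 + 2*s - 7)Y = 1/(s + 2) + (-4*s - 11).
Divide through and combine into a single rational function.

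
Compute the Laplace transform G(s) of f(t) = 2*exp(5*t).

L{2} = 2/s.
By the first shifting theorem, multiplying by e^(5t) replaces s with s - 5.

G(s) = 2/(s - 5)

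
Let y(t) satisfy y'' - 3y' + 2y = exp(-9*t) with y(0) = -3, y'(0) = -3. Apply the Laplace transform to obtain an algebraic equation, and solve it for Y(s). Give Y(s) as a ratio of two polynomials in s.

Y(s) = (-3*s^2 - 21*s + 55)/(s^3 + 6*s^2 - 25*s + 18)

Take the Laplace transform of both sides.
With L{y''} = s^2 Y - s·y(0) - y'(0) and L{y'} = sY - y(0), with y(0) = -3, y'(0) = -3: the LHS transforms to (s^2 - 3*s + 2)Y - (-3*s + 6).
The right side is L{exp(-9*t)} = 1/(s + 9).
So (s^2 - 3*s + 2)Y = 1/(s + 9) + (-3*s + 6).
Solve for Y(s) and write it as one ratio of polynomials.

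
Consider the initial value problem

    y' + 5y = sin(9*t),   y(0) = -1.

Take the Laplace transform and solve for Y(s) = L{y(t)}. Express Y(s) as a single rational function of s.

Y(s) = (-s^2 - 72)/(s^3 + 5*s^2 + 81*s + 405)

Transform both sides with L{·}.
With L{y'} = sY - y(0) = sY - (-1): the LHS transforms to (s + 5)Y - (-1).
The right side is L{sin(9*t)} = 9/(s^2 + 81).
So (s + 5)Y = 9/(s^2 + 81) + (-1).
Solve for Y(s) and write it as one ratio of polynomials.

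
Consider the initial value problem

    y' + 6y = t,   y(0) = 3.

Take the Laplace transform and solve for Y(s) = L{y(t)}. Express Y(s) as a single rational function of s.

Y(s) = (3*s^2 + 1)/(s^3 + 6*s^2)

Transform both sides with L{·}.
The derivative rules (L{y'} = sY - y(0) = sY - 3) turn the left side into (s + 6)Y - (3).
The right side is L{t} = s^(-2).
So (s + 6)Y = s^(-2) + (3).
Solve for Y(s) and write it as one ratio of polynomials.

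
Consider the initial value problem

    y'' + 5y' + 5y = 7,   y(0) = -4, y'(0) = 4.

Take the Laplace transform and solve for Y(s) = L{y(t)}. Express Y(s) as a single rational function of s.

Y(s) = (-4*s^2 - 16*s + 7)/(s^3 + 5*s^2 + 5*s)

Laplace-transform each side.
The derivative rules (L{y''} = s^2 Y - s·y(0) - y'(0) and L{y'} = sY - y(0), with y(0) = -4, y'(0) = 4) turn the left side into (s^2 + 5*s + 5)Y - (-4*s - 16).
The right side is L{7} = 7/s.
So (s^2 + 5*s + 5)Y = 7/s + (-4*s - 16).
Isolate Y and clear denominators.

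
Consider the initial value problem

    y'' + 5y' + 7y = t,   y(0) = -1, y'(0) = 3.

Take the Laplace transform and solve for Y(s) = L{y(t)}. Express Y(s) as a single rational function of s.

Transform both sides with L{·}.
With L{y''} = s^2 Y - s·y(0) - y'(0) and L{y'} = sY - y(0), with y(0) = -1, y'(0) = 3: the LHS transforms to (s^2 + 5*s + 7)Y - (-s - 2).
The right side is L{t} = s^(-2).
So (s^2 + 5*s + 7)Y = s^(-2) + (-s - 2).
Solve for Y(s) and write it as one ratio of polynomials.

Y(s) = (-s^3 - 2*s^2 + 1)/(s^4 + 5*s^3 + 7*s^2)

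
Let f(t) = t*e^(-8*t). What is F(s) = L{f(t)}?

L{e^(-8t)} = 1/(s + 8).
Then apply L{t·g(t)} = -d/ds[G(s)] with G(s) = 1/(s + 8):
differentiating 1 time and applying the sign gives (s + 8)^(-2).

F(s) = (s + 8)^(-2)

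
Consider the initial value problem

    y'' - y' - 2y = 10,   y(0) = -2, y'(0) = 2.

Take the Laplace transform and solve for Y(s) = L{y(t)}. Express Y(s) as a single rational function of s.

Take the Laplace transform of both sides.
Using L{y''} = s^2 Y - s·y(0) - y'(0) and L{y'} = sY - y(0), with y(0) = -2, y'(0) = 2, the left side becomes (s^2 - s - 2)Y - (-2*s + 4).
The right side is L{10} = 10/s.
So (s^2 - s - 2)Y = 10/s + (-2*s + 4).
Solve for Y(s) and write it as one ratio of polynomials.

Y(s) = (-2*s^2 + 4*s + 10)/(s^3 - s^2 - 2*s)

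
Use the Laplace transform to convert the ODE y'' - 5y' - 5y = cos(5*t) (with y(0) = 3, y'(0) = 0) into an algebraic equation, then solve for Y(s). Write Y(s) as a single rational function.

Transform both sides with L{·}.
The derivative rules (L{y''} = s^2 Y - s·y(0) - y'(0) and L{y'} = sY - y(0), with y(0) = 3, y'(0) = 0) turn the left side into (s^2 - 5*s - 5)Y - (3*s - 15).
The right side is L{cos(5*t)} = s/(s^2 + 25).
So (s^2 - 5*s - 5)Y = s/(s^2 + 25) + (3*s - 15).
Isolate Y and clear denominators.

Y(s) = (3*s^3 - 15*s^2 + 76*s - 375)/(s^4 - 5*s^3 + 20*s^2 - 125*s - 125)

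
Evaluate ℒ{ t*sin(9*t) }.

18*s/(s^2 + 81)^2

L{sin(9t)} = 9/(s^2 + 81).
Then apply L{t·g(t)} = -d/ds[G(s)] with G(s) = 9/(s^2 + 81):
differentiating 1 time and applying the sign gives 18*s/(s^2 + 81)^2.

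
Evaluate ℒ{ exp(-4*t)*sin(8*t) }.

L{sin(8t)} = 8/(s^2 + 64).
By the first shifting theorem, multiplying by e^(-4t) replaces s with s + 4.

8/((s + 4)^2 + 64)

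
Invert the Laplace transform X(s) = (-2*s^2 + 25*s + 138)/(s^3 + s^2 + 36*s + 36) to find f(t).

f(t) = 5*sin(6*t) - 5*cos(6*t) + 3*exp(-t)

Factor the denominator: s^3 + s^2 + 36*s + 36 = (s + 1)*(s^2 + 36).
Partial fraction decomposition gives [3/(s + 1)] + [-5*s/(s^2 + 36)] + [30/(s^2 + 36)].
Invert each term: 3/(s + 1) ↔ 3e^(-t); -5·s/(s^2 + 36) ↔ -5cos(6t); 5·6/(s^2 + 36) ↔ 5sin(6t).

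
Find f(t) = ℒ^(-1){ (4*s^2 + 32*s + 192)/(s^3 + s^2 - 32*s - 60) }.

Factor the denominator: s^3 + s^2 - 32*s - 60 = (s - 6)*(s + 2)*(s + 5).
Partial fraction decomposition gives [-6/(s + 2)] + [6/(s - 6)] + [4/(s + 5)].
Invert each term: -6/(s + 2) ↔ -6e^(-2t); 6/(s - 6) ↔ 6e^(6t); 4/(s + 5) ↔ 4e^(-5t).

f(t) = 6*exp(6*t) - 6*exp(-2*t) + 4*exp(-5*t)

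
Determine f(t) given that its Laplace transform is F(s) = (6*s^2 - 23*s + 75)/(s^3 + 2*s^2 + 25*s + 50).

f(t) = -5*sin(5*t) + cos(5*t) + 5*exp(-2*t)

Factor the denominator: s^3 + 2*s^2 + 25*s + 50 = (s + 2)*(s^2 + 25).
Partial fraction decomposition gives [5/(s + 2)] + [s/(s^2 + 25)] + [-25/(s^2 + 25)].
Invert each term: 5/(s + 2) ↔ 5e^(-2t); 1·s/(s^2 + 25) ↔ cos(5t); -5·5/(s^2 + 25) ↔ -5sin(5t).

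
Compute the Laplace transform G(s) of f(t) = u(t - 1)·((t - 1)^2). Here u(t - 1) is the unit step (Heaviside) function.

By the second shifting theorem, L{u(t - c)·g(t - c)} = e^(-cs)·H(s) with c = 1 and H(s) = L{g(t)}.
L{t^2} = 2!/s^3 = 2/s^3.

G(s) = 2*exp(-s)/s^3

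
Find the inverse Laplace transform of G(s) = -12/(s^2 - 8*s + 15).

Factor the denominator: s^2 - 8*s + 15 = (s - 5)*(s - 3).
Partial fraction decomposition gives [6/(s - 3)] + [-6/(s - 5)].
Invert each term: 6/(s - 3) ↔ 6e^(3t); -6/(s - 5) ↔ -6e^(5t).

-6*exp(5*t) + 6*exp(3*t)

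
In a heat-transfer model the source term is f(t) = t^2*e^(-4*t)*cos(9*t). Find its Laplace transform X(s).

L{cos(9t)} = s/(s^2 + 81).
Multiplying by e^(-4t) shifts s → s + 4, so L{e^(-4*t)*cos(9*t)} = (s + 4)/((s + 4)^2 + 81).
Then apply L{t^2·g(t)} = (-1)^2 d^2/ds^2[G(s)] with G(s) = (s + 4)/((s + 4)^2 + 81):
differentiating 2 times and applying the sign gives 2*(s + 4)*(s^2 + 8*s - 227)/(s^2 + 8*s + 97)^3.

X(s) = 2*(s + 4)*(s^2 + 8*s - 227)/(s^2 + 8*s + 97)^3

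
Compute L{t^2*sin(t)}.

L{sin(t)} = 1/(s^2 + 1).
Then apply L{t^2·g(t)} = (-1)^2 d^2/ds^2[H(s)] with H(s) = 1/(s^2 + 1):
differentiating 2 times and applying the sign gives 2*(3*s^2 - 1)/(s^2 + 1)^3.

2*(3*s^2 - 1)/(s^2 + 1)^3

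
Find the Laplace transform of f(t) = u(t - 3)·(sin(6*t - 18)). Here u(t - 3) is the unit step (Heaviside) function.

By the second shifting theorem, L{u(t - c)·g(t - c)} = e^(-cs)·H(s) with c = 3 and H(s) = L{g(t)}.
L{sin(6t)} = 6/(s^2 + 36).

6*exp(-3*s)/(s^2 + 36)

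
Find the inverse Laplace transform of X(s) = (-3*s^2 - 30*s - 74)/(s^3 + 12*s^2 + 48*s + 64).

-t^2*exp(-4*t) - 6*t*exp(-4*t) - 3*exp(-4*t)

Factor the denominator: s^3 + 12*s^2 + 48*s + 64 = (s + 4)^3.
Partial fraction decomposition gives [-3/(s + 4)] + [-6/(s + 4)^2] + [-2/(s + 4)^3].
Invert each term: -3/(s + 4) ↔ -3e^(-4t); -6/(s + 4)^2 ↔ -6t·e^(-4t); -2/(s + 4)^3 ↔ (-1)t^2·e^(-4t).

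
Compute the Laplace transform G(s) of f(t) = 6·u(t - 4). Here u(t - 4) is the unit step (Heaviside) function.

G(s) = 6*exp(-4*s)/s

By the second shifting theorem, L{u(t - c)·g(t - c)} = e^(-cs)·H(s) with c = 4 and H(s) = L{g(t)}.
L{6} = 6/s.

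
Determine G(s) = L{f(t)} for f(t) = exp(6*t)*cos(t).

L{cos(t)} = s/(s^2 + 1).
By the first shifting theorem, multiplying by e^(6t) replaces s with s - 6.

G(s) = (s - 6)/((s - 6)^2 + 1)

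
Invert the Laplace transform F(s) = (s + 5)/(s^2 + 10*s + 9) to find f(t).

f(t) = exp(-5*t)*cosh(4*t)

Rewrite the denominator: s^2 + 10*s + 9 = (s + 5)^2 - 16.
The form in (s + 5) signals a first-shifting-theorem factor e^(-5t).
Since L{cosh(4t)} = s/(s^2 - 16), the inverse is exp(-5*t)*cosh(4*t).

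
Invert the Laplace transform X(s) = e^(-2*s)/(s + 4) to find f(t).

The factor e^(-2s) signals a time shift by c = 2 (second shifting theorem).
L{e^(-4t)} = 1/(s + 4), so L^-1{1/(s + 4)} = e^(-4*t).
Hence the inverse is u(t - 2) times that function evaluated at t - 2.

f(t) = Heaviside(t - 2)*(exp(-4*t + 8))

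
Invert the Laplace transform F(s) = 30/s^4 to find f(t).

f(t) = 5*t^3

Since L{t^3} = 3!/s^4 = 6/s^4, the inverse is t^3, scaled by 5.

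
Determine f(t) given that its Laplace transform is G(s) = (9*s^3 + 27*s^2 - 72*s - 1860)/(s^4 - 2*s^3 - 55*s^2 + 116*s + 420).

Factor the denominator: s^4 - 2*s^3 - 55*s^2 + 116*s + 420 = (s - 6)*(s - 5)*(s + 2)*(s + 7).
Partial fraction decomposition gives [6/(s - 6)] + [-6/(s + 2)] + [4/(s + 7)] + [5/(s - 5)].
Invert each term: 6/(s - 6) ↔ 6e^(6t); -6/(s + 2) ↔ -6e^(-2t); 4/(s + 7) ↔ 4e^(-7t); 5/(s - 5) ↔ 5e^(5t).

f(t) = 6*exp(6*t) + 5*exp(5*t) - 6*exp(-2*t) + 4*exp(-7*t)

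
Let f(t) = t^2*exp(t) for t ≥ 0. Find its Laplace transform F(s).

F(s) = 2/(s - 1)^3

L{e^(t)} = 1/(s - 1).
Then apply L{t^2·g(t)} = (-1)^2 d^2/ds^2[G(s)] with G(s) = 1/(s - 1):
differentiating 2 times and applying the sign gives 2/(s - 1)^3.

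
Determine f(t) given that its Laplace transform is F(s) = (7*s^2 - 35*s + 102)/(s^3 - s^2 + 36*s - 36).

Factor the denominator: s^3 - s^2 + 36*s - 36 = (s - 1)*(s^2 + 36).
Partial fraction decomposition gives [2/(s - 1)] + [5*s/(s^2 + 36)] + [-30/(s^2 + 36)].
Invert each term: 2/(s - 1) ↔ 2e^(t); 5·s/(s^2 + 36) ↔ 5cos(6t); -5·6/(s^2 + 36) ↔ -5sin(6t).

f(t) = 2*exp(t) - 5*sin(6*t) + 5*cos(6*t)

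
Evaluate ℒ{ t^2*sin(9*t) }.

54*(s^2 - 27)/(s^2 + 81)^3

L{sin(9t)} = 9/(s^2 + 81).
Then apply L{t^2·g(t)} = (-1)^2 d^2/ds^2[G(s)] with G(s) = 9/(s^2 + 81):
differentiating 2 times and applying the sign gives 54*(s^2 - 27)/(s^2 + 81)^3.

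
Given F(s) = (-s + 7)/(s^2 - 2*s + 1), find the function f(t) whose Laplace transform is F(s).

Factor the denominator: s^2 - 2*s + 1 = (s - 1)^2.
Partial fraction decomposition gives [-1/(s - 1)] + [6/(s - 1)^2].
Invert each term: -1/(s - 1) ↔ -e^(t); 6/(s - 1)^2 ↔ 6t·e^(t).

f(t) = 6*t*exp(t) - exp(t)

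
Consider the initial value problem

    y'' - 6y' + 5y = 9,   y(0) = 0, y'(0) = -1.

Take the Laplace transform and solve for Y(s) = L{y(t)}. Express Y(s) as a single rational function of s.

Y(s) = (-s + 9)/(s^3 - 6*s^2 + 5*s)

Transform both sides with L{·}.
With L{y''} = s^2 Y - s·y(0) - y'(0) and L{y'} = sY - y(0), with y(0) = 0, y'(0) = -1: the LHS transforms to (s^2 - 6*s + 5)Y - (-1).
The right side is L{9} = 9/s.
So (s^2 - 6*s + 5)Y = 9/s + (-1).
Isolate Y and clear denominators.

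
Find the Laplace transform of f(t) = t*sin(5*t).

10*s/(s^2 + 25)^2

L{sin(5t)} = 5/(s^2 + 25).
Then apply L{t·g(t)} = -d/ds[H(s)] with H(s) = 5/(s^2 + 25):
differentiating 1 time and applying the sign gives 10*s/(s^2 + 25)^2.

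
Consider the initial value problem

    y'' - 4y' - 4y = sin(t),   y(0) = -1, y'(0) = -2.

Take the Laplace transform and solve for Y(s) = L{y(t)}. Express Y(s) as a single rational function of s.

Transform both sides with L{·}.
The derivative rules (L{y''} = s^2 Y - s·y(0) - y'(0) and L{y'} = sY - y(0), with y(0) = -1, y'(0) = -2) turn the left side into (s^2 - 4*s - 4)Y - (-s + 2).
The right side is L{sin(t)} = 1/(s^2 + 1).
So (s^2 - 4*s - 4)Y = 1/(s^2 + 1) + (-s + 2).
Solve for Y(s) and write it as one ratio of polynomials.

Y(s) = (-s^3 + 2*s^2 - s + 3)/(s^4 - 4*s^3 - 3*s^2 - 4*s - 4)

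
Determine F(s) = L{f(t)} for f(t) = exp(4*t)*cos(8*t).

L{cos(8t)} = s/(s^2 + 64).
By the first shifting theorem, multiplying by e^(4t) replaces s with s - 4.

F(s) = (s - 4)/((s - 4)^2 + 64)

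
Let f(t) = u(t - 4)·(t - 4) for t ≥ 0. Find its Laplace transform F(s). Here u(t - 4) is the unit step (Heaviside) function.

F(s) = exp(-4*s)/s^2

By the second shifting theorem, L{u(t - c)·g(t - c)} = e^(-cs)·G(s) with c = 4 and G(s) = L{g(t)}.
L{t} = 1!/s^2 = 1/s^2.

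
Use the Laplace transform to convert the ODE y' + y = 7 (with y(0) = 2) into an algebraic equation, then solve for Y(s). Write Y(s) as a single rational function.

Y(s) = (2*s + 7)/(s^2 + s)

Laplace-transform each side.
With L{y'} = sY - y(0) = sY - 2: the LHS transforms to (s + 1)Y - (2).
The right side is L{7} = 7/s.
So (s + 1)Y = 7/s + (2).
Solve for Y(s) and write it as one ratio of polynomials.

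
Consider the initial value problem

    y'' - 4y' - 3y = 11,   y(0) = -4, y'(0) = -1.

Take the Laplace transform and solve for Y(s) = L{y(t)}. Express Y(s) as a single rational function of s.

Take the Laplace transform of both sides.
The derivative rules (L{y''} = s^2 Y - s·y(0) - y'(0) and L{y'} = sY - y(0), with y(0) = -4, y'(0) = -1) turn the left side into (s^2 - 4*s - 3)Y - (-4*s + 15).
The right side is L{11} = 11/s.
So (s^2 - 4*s - 3)Y = 11/s + (-4*s + 15).
Divide through and combine into a single rational function.

Y(s) = (-4*s^2 + 15*s + 11)/(s^3 - 4*s^2 - 3*s)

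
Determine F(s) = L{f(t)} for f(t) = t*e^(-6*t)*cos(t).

F(s) = (s + 5)*(s + 7)/(s^2 + 12*s + 37)^2

L{cos(t)} = s/(s^2 + 1).
Multiplying by e^(-6t) shifts s → s + 6, so L{e^(-6*t)*cos(t)} = (s + 6)/((s + 6)^2 + 1).
Then apply L{t·g(t)} = -d/ds[G(s)] with G(s) = (s + 6)/((s + 6)^2 + 1):
differentiating 1 time and applying the sign gives (s + 5)*(s + 7)/(s^2 + 12*s + 37)^2.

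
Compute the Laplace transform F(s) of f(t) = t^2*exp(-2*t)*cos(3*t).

L{cos(3t)} = s/(s^2 + 9).
Multiplying by e^(-2t) shifts s → s + 2, so L{exp(-2*t)*cos(3*t)} = (s + 2)/((s + 2)^2 + 9).
Then apply L{t^2·g(t)} = (-1)^2 d^2/ds^2[G(s)] with G(s) = (s + 2)/((s + 2)^2 + 9):
differentiating 2 times and applying the sign gives 2*(s + 2)*(s^2 + 4*s - 23)/(s^2 + 4*s + 13)^3.

F(s) = 2*(s + 2)*(s^2 + 4*s - 23)/(s^2 + 4*s + 13)^3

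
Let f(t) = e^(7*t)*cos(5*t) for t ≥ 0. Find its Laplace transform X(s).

X(s) = (s - 7)/((s - 7)^2 + 25)

L{cos(5t)} = s/(s^2 + 25).
By the first shifting theorem, multiplying by e^(7t) replaces s with s - 7.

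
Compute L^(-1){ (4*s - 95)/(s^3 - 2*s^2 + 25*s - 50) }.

-3*exp(2*t) + 2*sin(5*t) + 3*cos(5*t)

Factor the denominator: s^3 - 2*s^2 + 25*s - 50 = (s - 2)*(s^2 + 25).
Partial fraction decomposition gives [-3/(s - 2)] + [3*s/(s^2 + 25)] + [10/(s^2 + 25)].
Invert each term: -3/(s - 2) ↔ -3e^(2t); 3·s/(s^2 + 25) ↔ 3cos(5t); 2·5/(s^2 + 25) ↔ 2sin(5t).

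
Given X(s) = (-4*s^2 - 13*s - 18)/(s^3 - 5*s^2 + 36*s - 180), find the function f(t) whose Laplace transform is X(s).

Factor the denominator: s^3 - 5*s^2 + 36*s - 180 = (s - 5)*(s^2 + 36).
Partial fraction decomposition gives [-3/(s - 5)] + [-s/(s^2 + 36)] + [-18/(s^2 + 36)].
Invert each term: -3/(s - 5) ↔ -3e^(5t); -1·s/(s^2 + 36) ↔ -cos(6t); -3·6/(s^2 + 36) ↔ -3sin(6t).

f(t) = -3*exp(5*t) - 3*sin(6*t) - cos(6*t)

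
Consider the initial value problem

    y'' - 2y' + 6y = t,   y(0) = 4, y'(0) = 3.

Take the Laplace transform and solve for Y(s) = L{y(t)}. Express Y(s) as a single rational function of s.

Apply the Laplace transform to the equation.
The derivative rules (L{y''} = s^2 Y - s·y(0) - y'(0) and L{y'} = sY - y(0), with y(0) = 4, y'(0) = 3) turn the left side into (s^2 - 2*s + 6)Y - (4*s - 5).
The right side is L{t} = s^(-2).
So (s^2 - 2*s + 6)Y = s^(-2) + (4*s - 5).
Divide through and combine into a single rational function.

Y(s) = (4*s^3 - 5*s^2 + 1)/(s^4 - 2*s^3 + 6*s^2)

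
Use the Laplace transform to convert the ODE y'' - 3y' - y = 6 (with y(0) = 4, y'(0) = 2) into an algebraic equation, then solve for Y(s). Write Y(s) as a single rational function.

Y(s) = (4*s^2 - 10*s + 6)/(s^3 - 3*s^2 - s)

Laplace-transform each side.
Using L{y''} = s^2 Y - s·y(0) - y'(0) and L{y'} = sY - y(0), with y(0) = 4, y'(0) = 2, the left side becomes (s^2 - 3*s - 1)Y - (4*s - 10).
The right side is L{6} = 6/s.
So (s^2 - 3*s - 1)Y = 6/s + (4*s - 10).
Isolate Y and clear denominators.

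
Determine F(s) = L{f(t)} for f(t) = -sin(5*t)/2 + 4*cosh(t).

F(s) = 4*s/(s^2 - 1) - 5/(2*(s^2 + 25))

By linearity of the Laplace transform, transform each term separately.
(-1/2)·[L{sin(5t)} = 5/(s^2 + 25)]; (4)·[L{cosh(t)} = s/(s^2 - 1)].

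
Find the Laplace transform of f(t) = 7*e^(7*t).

7/(s - 7)

L{7} = 7/s.
By the first shifting theorem, multiplying by e^(7t) replaces s with s - 7.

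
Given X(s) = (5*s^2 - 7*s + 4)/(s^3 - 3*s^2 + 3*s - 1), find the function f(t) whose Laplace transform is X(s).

f(t) = t^2*exp(t) + 3*t*exp(t) + 5*exp(t)

Factor the denominator: s^3 - 3*s^2 + 3*s - 1 = (s - 1)^3.
Partial fraction decomposition gives [5/(s - 1)] + [3/(s - 1)^2] + [2/(s - 1)^3].
Invert each term: 5/(s - 1) ↔ 5e^(t); 3/(s - 1)^2 ↔ 3t·e^(t); 2/(s - 1)^3 ↔ (1)t^2·e^(t).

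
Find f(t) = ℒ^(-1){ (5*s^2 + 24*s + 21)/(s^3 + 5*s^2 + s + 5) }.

f(t) = 4*sin(t) + 4*cos(t) + exp(-5*t)

Factor the denominator: s^3 + 5*s^2 + s + 5 = (s + 5)*(s^2 + 1).
Partial fraction decomposition gives [1/(s + 5)] + [4*s/(s^2 + 1)] + [4/(s^2 + 1)].
Invert each term: 1/(s + 5) ↔ e^(-5t); 4·s/(s^2 + 1) ↔ 4cos(t); 4·1/(s^2 + 1) ↔ 4sin(t).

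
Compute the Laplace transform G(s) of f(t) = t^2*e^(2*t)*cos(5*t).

G(s) = 2*(s - 2)*(s^2 - 4*s - 71)/(s^2 - 4*s + 29)^3

L{cos(5t)} = s/(s^2 + 25).
Multiplying by e^(2t) shifts s → s - 2, so L{e^(2*t)*cos(5*t)} = (s - 2)/((s - 2)^2 + 25).
Then apply L{t^2·g(t)} = (-1)^2 d^2/ds^2[H(s)] with H(s) = (s - 2)/((s - 2)^2 + 25):
differentiating 2 times and applying the sign gives 2*(s - 2)*(s^2 - 4*s - 71)/(s^2 - 4*s + 29)^3.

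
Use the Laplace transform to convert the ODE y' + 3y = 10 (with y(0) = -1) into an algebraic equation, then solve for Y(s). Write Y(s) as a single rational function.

Transform both sides with L{·}.
Using L{y'} = sY - y(0) = sY - (-1), the left side becomes (s + 3)Y - (-1).
The right side is L{10} = 10/s.
So (s + 3)Y = 10/s + (-1).
Isolate Y and clear denominators.

Y(s) = (-s + 10)/(s^2 + 3*s)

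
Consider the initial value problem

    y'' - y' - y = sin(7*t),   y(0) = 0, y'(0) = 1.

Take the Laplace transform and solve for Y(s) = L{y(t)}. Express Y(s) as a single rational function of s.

Take the Laplace transform of both sides.
The derivative rules (L{y''} = s^2 Y - s·y(0) - y'(0) and L{y'} = sY - y(0), with y(0) = 0, y'(0) = 1) turn the left side into (s^2 - s - 1)Y - (1).
The right side is L{sin(7*t)} = 7/(s^2 + 49).
So (s^2 - s - 1)Y = 7/(s^2 + 49) + (1).
Solve for Y(s) and write it as one ratio of polynomials.

Y(s) = (s^2 + 56)/(s^4 - s^3 + 48*s^2 - 49*s - 49)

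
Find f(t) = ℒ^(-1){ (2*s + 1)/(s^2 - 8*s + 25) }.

Complete the square in the denominator: s^2 - 8*s + 25 = (s - 4)^2 + 3^2.
Split the numerator to match: 2*s + 1 = 2·(s - 4) + 3·3.
Invert each term: 2·(s - 4)/((s - 4)^2 + 9) ↔ 2e^(4t)cos(3t); 3·3/((s - 4)^2 + 9) ↔ 3e^(4t)sin(3t).

f(t) = 3*exp(4*t)*sin(3*t) + 2*exp(4*t)*cos(3*t)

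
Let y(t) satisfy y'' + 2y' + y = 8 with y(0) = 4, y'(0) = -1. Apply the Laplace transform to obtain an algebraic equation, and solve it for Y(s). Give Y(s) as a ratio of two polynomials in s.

Laplace-transform each side.
Using L{y''} = s^2 Y - s·y(0) - y'(0) and L{y'} = sY - y(0), with y(0) = 4, y'(0) = -1, the left side becomes (s^2 + 2*s + 1)Y - (4*s + 7).
The right side is L{8} = 8/s.
So (s^2 + 2*s + 1)Y = 8/s + (4*s + 7).
Divide through and combine into a single rational function.

Y(s) = (4*s^2 + 7*s + 8)/(s^3 + 2*s^2 + s)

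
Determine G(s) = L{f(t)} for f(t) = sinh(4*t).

G(s) = 4/(s^2 - 16)

L{sinh(4t)} = 4/(s^2 - 16).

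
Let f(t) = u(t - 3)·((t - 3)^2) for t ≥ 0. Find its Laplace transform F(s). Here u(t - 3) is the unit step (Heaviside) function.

F(s) = 2*exp(-3*s)/s^3

By the second shifting theorem, L{u(t - c)·g(t - c)} = e^(-cs)·G(s) with c = 3 and G(s) = L{g(t)}.
L{t^2} = 2!/s^3 = 2/s^3.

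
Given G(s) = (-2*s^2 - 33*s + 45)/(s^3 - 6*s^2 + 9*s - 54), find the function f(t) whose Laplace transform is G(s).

Factor the denominator: s^3 - 6*s^2 + 9*s - 54 = (s - 6)*(s^2 + 9).
Partial fraction decomposition gives [-5/(s - 6)] + [3*s/(s^2 + 9)] + [-15/(s^2 + 9)].
Invert each term: -5/(s - 6) ↔ -5e^(6t); 3·s/(s^2 + 9) ↔ 3cos(3t); -5·3/(s^2 + 9) ↔ -5sin(3t).

f(t) = -5*exp(6*t) - 5*sin(3*t) + 3*cos(3*t)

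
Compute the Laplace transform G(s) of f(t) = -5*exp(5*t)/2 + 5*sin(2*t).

By linearity of the Laplace transform, transform each term separately.
(5)·[L{sin(2t)} = 2/(s^2 + 4)]; (-5/2)·[L{e^(5t)} = 1/(s - 5)].

G(s) = 10/(s^2 + 4) - 5/(2*(s - 5))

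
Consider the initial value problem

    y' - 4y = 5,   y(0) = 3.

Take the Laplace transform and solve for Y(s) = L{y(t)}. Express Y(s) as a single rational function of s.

Transform both sides with L{·}.
Using L{y'} = sY - y(0) = sY - 3, the left side becomes (s - 4)Y - (3).
The right side is L{5} = 5/s.
So (s - 4)Y = 5/s + (3).
Isolate Y and clear denominators.

Y(s) = (3*s + 5)/(s^2 - 4*s)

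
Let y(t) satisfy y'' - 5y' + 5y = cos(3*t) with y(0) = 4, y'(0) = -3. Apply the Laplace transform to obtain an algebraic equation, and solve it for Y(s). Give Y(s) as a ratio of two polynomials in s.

Take the Laplace transform of both sides.
Using L{y''} = s^2 Y - s·y(0) - y'(0) and L{y'} = sY - y(0), with y(0) = 4, y'(0) = -3, the left side becomes (s^2 - 5*s + 5)Y - (4*s - 23).
The right side is L{cos(3*t)} = s/(s^2 + 9).
So (s^2 - 5*s + 5)Y = s/(s^2 + 9) + (4*s - 23).
Solve for Y(s) and write it as one ratio of polynomials.

Y(s) = (4*s^3 - 23*s^2 + 37*s - 207)/(s^4 - 5*s^3 + 14*s^2 - 45*s + 45)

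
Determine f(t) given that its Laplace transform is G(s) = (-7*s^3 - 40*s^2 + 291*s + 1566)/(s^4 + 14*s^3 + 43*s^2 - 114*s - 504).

Factor the denominator: s^4 + 14*s^3 + 43*s^2 - 114*s - 504 = (s - 3)*(s + 4)*(s + 6)*(s + 7).
Partial fraction decomposition gives [-5/(s + 4)] + [3/(s - 3)] + [1/(s + 7)] + [-6/(s + 6)].
Invert each term: -5/(s + 4) ↔ -5e^(-4t); 3/(s - 3) ↔ 3e^(3t); 1/(s + 7) ↔ e^(-7t); -6/(s + 6) ↔ -6e^(-6t).

f(t) = 3*exp(3*t) - 5*exp(-4*t) - 6*exp(-6*t) + exp(-7*t)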